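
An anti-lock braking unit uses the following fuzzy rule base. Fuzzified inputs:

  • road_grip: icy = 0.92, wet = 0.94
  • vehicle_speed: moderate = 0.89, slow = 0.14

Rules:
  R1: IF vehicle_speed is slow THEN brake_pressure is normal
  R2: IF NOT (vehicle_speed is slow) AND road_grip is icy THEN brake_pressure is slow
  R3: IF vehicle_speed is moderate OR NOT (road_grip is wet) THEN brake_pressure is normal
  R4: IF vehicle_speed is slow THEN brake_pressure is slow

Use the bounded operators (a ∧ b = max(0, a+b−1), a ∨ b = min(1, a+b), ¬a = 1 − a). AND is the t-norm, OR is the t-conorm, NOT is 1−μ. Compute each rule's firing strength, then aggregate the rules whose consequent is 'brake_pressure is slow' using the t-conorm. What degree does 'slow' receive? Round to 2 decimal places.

0.92

R1: slow=0.14 → w = 0.14
R2: ¬slow=1−0.14=0.86, icy=0.92; AND[max(0, a+b−1)] → w = 0.78
R3: moderate=0.89, ¬wet=1−0.94=0.06; OR[min(1, a+b)] → w = 0.95
R4: slow=0.14 → w = 0.14
Rules with consequent 'slow': {R2, R4} → strengths 0.78, 0.14
Aggregate via t-conorm [min(1, a+b)]: 0.92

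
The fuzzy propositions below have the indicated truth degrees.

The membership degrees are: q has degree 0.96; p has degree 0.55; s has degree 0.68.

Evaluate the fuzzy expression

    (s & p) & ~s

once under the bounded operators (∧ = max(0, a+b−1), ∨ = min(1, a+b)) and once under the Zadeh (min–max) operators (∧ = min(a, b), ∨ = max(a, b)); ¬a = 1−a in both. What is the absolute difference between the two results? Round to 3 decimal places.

Under bounded:
  s & p = max(0, a+b−1) on (0.68, 0.55) = 0.23
  ~s = 1 − 0.68 = 0.32
  (s & p) & ~s = max(0, a+b−1) on (0.23, 0.32) = 0.00
  → value = 0.0000
Under Zadeh (min–max):
  s & p = min(a, b) on (0.68, 0.55) = 0.55
  ~s = 1 − 0.68 = 0.32
  (s & p) & ~s = min(a, b) on (0.55, 0.32) = 0.32
  → value = 0.3200
|0.0000 − 0.3200| = 0.320

0.320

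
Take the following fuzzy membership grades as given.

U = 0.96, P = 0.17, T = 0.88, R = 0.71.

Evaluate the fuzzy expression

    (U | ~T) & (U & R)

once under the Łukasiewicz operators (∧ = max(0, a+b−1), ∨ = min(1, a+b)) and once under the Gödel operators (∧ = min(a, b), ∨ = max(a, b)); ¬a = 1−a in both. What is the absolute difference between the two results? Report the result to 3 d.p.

Under Łukasiewicz:
  ~T = 1 − 0.88 = 0.12
  U | ~T = min(1, a+b) on (0.96, 0.12) = 1.00
  U & R = max(0, a+b−1) on (0.96, 0.71) = 0.67
  (U | ~T) & (U & R) = max(0, a+b−1) on (1.00, 0.67) = 0.67
  → value = 0.6700
Under Gödel:
  ~T = 1 − 0.88 = 0.12
  U | ~T = max(a, b) on (0.96, 0.12) = 0.96
  U & R = min(a, b) on (0.96, 0.71) = 0.71
  (U | ~T) & (U & R) = min(a, b) on (0.96, 0.71) = 0.71
  → value = 0.7100
|0.6700 − 0.7100| = 0.040

0.040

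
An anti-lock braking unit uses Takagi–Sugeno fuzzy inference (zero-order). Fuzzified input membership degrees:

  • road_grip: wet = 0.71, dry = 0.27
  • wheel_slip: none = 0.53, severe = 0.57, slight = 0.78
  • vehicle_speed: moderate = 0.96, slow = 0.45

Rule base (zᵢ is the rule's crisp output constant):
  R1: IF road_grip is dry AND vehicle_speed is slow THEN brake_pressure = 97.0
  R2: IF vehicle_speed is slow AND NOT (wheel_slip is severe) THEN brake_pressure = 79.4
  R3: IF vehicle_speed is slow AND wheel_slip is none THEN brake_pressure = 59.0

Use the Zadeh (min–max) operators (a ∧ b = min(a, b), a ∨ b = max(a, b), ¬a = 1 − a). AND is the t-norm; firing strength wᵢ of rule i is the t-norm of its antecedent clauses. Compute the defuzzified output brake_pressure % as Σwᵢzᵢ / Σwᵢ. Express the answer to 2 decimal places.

75.55

R1 (z=97.0): dry=0.27, slow=0.45; AND[min(a, b)] → w = 0.27
R2 (z=79.4): slow=0.45, ¬severe=1−0.57=0.43; AND[min(a, b)] → w = 0.43
R3 (z=59.0): slow=0.45, none=0.53; AND[min(a, b)] → w = 0.45
Weighted average = (0.27·97.0 + 0.43·79.4 + 0.45·59.0) / (0.27 + 0.43 + 0.45)
  = 86.8820 / 1.1500 = 75.55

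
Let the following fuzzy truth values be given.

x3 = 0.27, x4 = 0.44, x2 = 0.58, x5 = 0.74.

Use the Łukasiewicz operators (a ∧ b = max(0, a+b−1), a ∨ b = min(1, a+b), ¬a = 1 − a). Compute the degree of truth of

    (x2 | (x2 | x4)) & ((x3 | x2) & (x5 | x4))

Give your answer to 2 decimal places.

0.85

x2 | x4 = min(1, a+b) on (0.58, 0.44) = 1.00
x2 | (x2 | x4) = min(1, a+b) on (0.58, 1.00) = 1.00
x3 | x2 = min(1, a+b) on (0.27, 0.58) = 0.85
x5 | x4 = min(1, a+b) on (0.74, 0.44) = 1.00
(x3 | x2) & (x5 | x4) = max(0, a+b−1) on (0.85, 1.00) = 0.85
(x2 | (x2 | x4)) & ((x3 | x2) & (x5 | x4)) = max(0, a+b−1) on (1.00, 0.85) = 0.85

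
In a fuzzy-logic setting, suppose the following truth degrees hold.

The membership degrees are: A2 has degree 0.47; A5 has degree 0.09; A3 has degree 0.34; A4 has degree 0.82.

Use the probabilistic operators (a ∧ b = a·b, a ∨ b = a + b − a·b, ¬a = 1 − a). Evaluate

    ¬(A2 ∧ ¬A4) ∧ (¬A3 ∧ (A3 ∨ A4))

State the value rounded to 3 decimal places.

0.532

¬A4 = 1 − 0.8200 = 0.1800
A2 ∧ ¬A4 = a·b on (0.4700, 0.1800) = 0.0846
¬(A2 ∧ ¬A4) = 1 − 0.0846 = 0.9154
¬A3 = 1 − 0.3400 = 0.6600
A3 ∨ A4 = a + b − a·b on (0.3400, 0.8200) = 0.8812
¬A3 ∧ (A3 ∨ A4) = a·b on (0.6600, 0.8812) = 0.5816
¬(A2 ∧ ¬A4) ∧ (¬A3 ∧ (A3 ∨ A4)) = a·b on (0.9154, 0.5816) = 0.5324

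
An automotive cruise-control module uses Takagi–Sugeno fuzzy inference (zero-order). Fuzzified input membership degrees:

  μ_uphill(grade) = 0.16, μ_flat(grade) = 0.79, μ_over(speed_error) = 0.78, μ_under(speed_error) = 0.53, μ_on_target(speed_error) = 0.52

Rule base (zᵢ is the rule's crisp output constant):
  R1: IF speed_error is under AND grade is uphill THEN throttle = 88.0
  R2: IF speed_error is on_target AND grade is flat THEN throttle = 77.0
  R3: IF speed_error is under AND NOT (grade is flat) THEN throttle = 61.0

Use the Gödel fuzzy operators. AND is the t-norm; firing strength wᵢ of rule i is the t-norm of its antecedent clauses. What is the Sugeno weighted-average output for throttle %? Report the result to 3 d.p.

75.202

R1 (z=88.0): under=0.53, uphill=0.16; AND[min(a, b)] → w = 0.16
R2 (z=77.0): on_target=0.52, flat=0.79; AND[min(a, b)] → w = 0.52
R3 (z=61.0): under=0.53, ¬flat=1−0.79=0.21; AND[min(a, b)] → w = 0.21
Weighted average = (0.16·88.0 + 0.52·77.0 + 0.21·61.0) / (0.16 + 0.52 + 0.21)
  = 66.9300 / 0.8900 = 75.202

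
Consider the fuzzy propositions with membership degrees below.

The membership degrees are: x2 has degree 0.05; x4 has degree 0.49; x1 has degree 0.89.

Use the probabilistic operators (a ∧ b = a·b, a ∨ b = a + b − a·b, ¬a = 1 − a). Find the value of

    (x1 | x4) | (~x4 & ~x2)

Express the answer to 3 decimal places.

0.971

x1 | x4 = a + b − a·b on (0.8900, 0.4900) = 0.9439
~x4 = 1 − 0.4900 = 0.5100
~x2 = 1 − 0.0500 = 0.9500
~x4 & ~x2 = a·b on (0.5100, 0.9500) = 0.4845
(x1 | x4) | (~x4 & ~x2) = a + b − a·b on (0.9439, 0.4845) = 0.9711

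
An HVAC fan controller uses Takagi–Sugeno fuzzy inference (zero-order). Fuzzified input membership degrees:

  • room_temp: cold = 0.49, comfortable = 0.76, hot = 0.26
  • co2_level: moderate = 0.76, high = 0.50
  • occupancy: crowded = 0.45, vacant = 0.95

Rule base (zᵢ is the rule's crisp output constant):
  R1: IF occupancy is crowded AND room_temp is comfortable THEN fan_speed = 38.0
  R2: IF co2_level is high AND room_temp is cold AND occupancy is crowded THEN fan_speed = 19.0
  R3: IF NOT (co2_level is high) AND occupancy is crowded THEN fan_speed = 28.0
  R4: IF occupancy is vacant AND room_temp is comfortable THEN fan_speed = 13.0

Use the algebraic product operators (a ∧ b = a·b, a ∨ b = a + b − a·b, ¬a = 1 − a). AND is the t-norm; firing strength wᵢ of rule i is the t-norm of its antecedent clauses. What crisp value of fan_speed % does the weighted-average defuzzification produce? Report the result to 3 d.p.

R1 (z=38.0): crowded=0.45, comfortable=0.76; AND[a·b] → w = 0.3420
R2 (z=19.0): high=0.50, cold=0.49, crowded=0.45; AND[a·b] → w = 0.1103
R3 (z=28.0): ¬high=1−0.50=0.50, crowded=0.45; AND[a·b] → w = 0.2250
R4 (z=13.0): vacant=0.95, comfortable=0.76; AND[a·b] → w = 0.7220
Weighted average = (0.3420·38.0 + 0.1103·19.0 + 0.2250·28.0 + 0.7220·13.0) / (0.3420 + 0.1103 + 0.2250 + 0.7220)
  = 30.7767 / 1.3993 = 21.995

21.995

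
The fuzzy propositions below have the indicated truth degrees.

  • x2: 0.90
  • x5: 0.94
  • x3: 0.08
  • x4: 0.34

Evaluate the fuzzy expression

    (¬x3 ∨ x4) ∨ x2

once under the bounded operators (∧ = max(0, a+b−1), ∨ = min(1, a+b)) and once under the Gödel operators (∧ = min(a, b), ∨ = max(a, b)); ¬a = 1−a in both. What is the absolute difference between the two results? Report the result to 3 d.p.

Under bounded:
  ¬x3 = 1 − 0.08 = 0.92
  ¬x3 ∨ x4 = min(1, a+b) on (0.92, 0.34) = 1.00
  (¬x3 ∨ x4) ∨ x2 = min(1, a+b) on (1.00, 0.90) = 1.00
  → value = 1.0000
Under Gödel:
  ¬x3 = 1 − 0.08 = 0.92
  ¬x3 ∨ x4 = max(a, b) on (0.92, 0.34) = 0.92
  (¬x3 ∨ x4) ∨ x2 = max(a, b) on (0.92, 0.90) = 0.92
  → value = 0.9200
|1.0000 − 0.9200| = 0.080

0.080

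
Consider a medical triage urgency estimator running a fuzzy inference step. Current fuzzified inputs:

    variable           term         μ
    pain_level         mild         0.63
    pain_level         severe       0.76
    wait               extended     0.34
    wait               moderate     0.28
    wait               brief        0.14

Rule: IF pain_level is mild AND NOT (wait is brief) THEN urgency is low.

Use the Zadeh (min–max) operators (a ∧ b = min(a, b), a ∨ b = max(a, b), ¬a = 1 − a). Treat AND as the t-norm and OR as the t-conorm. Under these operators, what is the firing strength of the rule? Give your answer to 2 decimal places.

firing strength: mild=0.63, ¬brief=1−0.14=0.86; AND[min(a, b)] → w = 0.63

0.63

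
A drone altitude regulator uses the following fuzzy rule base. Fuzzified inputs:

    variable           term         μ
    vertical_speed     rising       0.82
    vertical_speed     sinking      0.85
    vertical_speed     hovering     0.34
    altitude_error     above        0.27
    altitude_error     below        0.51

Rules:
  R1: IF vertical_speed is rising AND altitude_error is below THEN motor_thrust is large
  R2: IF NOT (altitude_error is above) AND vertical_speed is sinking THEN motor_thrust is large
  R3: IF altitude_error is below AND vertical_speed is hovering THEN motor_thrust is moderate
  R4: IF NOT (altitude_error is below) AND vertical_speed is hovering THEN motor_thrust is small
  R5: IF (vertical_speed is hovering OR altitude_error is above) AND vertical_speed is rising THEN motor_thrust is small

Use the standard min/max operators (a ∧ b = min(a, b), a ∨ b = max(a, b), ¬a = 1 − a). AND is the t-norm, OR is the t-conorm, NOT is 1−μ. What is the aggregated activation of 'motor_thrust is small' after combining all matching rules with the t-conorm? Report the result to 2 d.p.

0.34

R1: rising=0.82, below=0.51; AND[min(a, b)] → w = 0.51
R2: ¬above=1−0.27=0.73, sinking=0.85; AND[min(a, b)] → w = 0.73
R3: below=0.51, hovering=0.34; AND[min(a, b)] → w = 0.34
R4: ¬below=1−0.51=0.49, hovering=0.34; AND[min(a, b)] → w = 0.34
R5: (hovering=0.34 OR above=0.27) = 0.34; AND[min(a, b)] with rising=0.82 → w = 0.34
Rules with consequent 'small': {R4, R5} → strengths 0.34, 0.34
Aggregate via t-conorm [max(a, b)]: 0.34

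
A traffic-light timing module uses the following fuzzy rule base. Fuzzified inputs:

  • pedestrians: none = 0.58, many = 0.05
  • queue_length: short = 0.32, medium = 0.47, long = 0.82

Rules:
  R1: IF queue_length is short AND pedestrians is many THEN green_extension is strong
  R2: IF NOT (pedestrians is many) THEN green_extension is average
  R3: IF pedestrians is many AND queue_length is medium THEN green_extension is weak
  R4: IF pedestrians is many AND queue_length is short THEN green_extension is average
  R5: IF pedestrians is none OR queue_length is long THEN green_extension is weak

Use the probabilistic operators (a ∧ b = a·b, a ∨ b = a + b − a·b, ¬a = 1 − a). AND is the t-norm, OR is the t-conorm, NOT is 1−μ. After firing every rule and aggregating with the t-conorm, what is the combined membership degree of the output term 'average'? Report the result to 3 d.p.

0.951

R1: short=0.32, many=0.05; AND[a·b] → w = 0.0160
R2: ¬many=1−0.05=0.95 → w = 0.9500
R3: many=0.05, medium=0.47; AND[a·b] → w = 0.0235
R4: many=0.05, short=0.32; AND[a·b] → w = 0.0160
R5: none=0.58, long=0.82; OR[a + b − a·b] → w = 0.9244
Rules with consequent 'average': {R2, R4} → strengths 0.9500, 0.0160
Aggregate via t-conorm [a + b − a·b]: 0.9508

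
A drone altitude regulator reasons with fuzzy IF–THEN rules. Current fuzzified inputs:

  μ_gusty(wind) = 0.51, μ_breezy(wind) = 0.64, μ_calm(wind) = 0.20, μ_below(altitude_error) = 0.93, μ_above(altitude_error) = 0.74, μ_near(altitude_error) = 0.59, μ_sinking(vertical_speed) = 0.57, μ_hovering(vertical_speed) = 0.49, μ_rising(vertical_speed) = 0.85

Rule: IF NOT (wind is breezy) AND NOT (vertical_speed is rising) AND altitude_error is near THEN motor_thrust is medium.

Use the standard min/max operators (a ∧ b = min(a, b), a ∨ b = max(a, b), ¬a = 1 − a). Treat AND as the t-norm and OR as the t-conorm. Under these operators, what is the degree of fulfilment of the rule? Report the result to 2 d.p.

0.15

firing strength: ¬breezy=1−0.64=0.36, ¬rising=1−0.85=0.15, near=0.59; AND[min(a, b)] → w = 0.15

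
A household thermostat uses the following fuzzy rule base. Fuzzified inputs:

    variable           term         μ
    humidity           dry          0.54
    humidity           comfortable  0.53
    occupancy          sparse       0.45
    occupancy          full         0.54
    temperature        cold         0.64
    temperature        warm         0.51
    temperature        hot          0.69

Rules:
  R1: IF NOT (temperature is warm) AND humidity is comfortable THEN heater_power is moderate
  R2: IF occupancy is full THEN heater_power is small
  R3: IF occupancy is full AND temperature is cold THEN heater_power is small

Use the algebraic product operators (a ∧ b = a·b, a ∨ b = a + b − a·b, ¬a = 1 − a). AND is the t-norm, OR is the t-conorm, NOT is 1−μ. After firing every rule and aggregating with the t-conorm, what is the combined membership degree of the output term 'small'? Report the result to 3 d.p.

0.699

R1: ¬warm=1−0.51=0.49, comfortable=0.53; AND[a·b] → w = 0.2597
R2: full=0.54 → w = 0.5400
R3: full=0.54, cold=0.64; AND[a·b] → w = 0.3456
Rules with consequent 'small': {R2, R3} → strengths 0.5400, 0.3456
Aggregate via t-conorm [a + b − a·b]: 0.6990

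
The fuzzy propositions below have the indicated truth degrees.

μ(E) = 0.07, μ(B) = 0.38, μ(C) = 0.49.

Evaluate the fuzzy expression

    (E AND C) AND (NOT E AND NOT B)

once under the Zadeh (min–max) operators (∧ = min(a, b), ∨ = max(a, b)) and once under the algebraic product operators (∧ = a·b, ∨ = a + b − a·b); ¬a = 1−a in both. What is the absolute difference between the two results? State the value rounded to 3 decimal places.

0.050

Under Zadeh (min–max):
  E AND C = min(a, b) on (0.07, 0.49) = 0.07
  NOT E = 1 − 0.07 = 0.93
  NOT B = 1 − 0.38 = 0.62
  NOT E AND NOT B = min(a, b) on (0.93, 0.62) = 0.62
  (E AND C) AND (NOT E AND NOT B) = min(a, b) on (0.07, 0.62) = 0.07
  → value = 0.0700
Under algebraic product:
  E AND C = a·b on (0.0700, 0.4900) = 0.0343
  NOT E = 1 − 0.0700 = 0.9300
  NOT B = 1 − 0.3800 = 0.6200
  NOT E AND NOT B = a·b on (0.9300, 0.6200) = 0.5766
  (E AND C) AND (NOT E AND NOT B) = a·b on (0.0343, 0.5766) = 0.0198
  → value = 0.0198
|0.0700 − 0.0198| = 0.050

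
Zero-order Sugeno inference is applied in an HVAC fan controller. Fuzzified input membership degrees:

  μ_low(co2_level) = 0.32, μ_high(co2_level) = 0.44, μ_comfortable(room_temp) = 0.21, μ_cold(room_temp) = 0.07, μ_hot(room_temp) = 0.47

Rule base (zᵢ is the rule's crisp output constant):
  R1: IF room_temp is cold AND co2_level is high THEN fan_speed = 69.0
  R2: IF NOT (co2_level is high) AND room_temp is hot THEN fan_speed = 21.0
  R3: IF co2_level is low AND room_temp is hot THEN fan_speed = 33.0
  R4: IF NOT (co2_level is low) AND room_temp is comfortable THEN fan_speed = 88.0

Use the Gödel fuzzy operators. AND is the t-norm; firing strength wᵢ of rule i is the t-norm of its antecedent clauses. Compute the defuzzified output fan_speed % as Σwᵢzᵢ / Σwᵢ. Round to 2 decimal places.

40.88

R1 (z=69.0): cold=0.07, high=0.44; AND[min(a, b)] → w = 0.07
R2 (z=21.0): ¬high=1−0.44=0.56, hot=0.47; AND[min(a, b)] → w = 0.47
R3 (z=33.0): low=0.32, hot=0.47; AND[min(a, b)] → w = 0.32
R4 (z=88.0): ¬low=1−0.32=0.68, comfortable=0.21; AND[min(a, b)] → w = 0.21
Weighted average = (0.07·69.0 + 0.47·21.0 + 0.32·33.0 + 0.21·88.0) / (0.07 + 0.47 + 0.32 + 0.21)
  = 43.7400 / 1.0700 = 40.88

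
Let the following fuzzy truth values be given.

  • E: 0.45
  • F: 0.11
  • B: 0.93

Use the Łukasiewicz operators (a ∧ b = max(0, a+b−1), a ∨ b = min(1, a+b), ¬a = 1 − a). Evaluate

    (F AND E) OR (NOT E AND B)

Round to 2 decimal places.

F AND E = max(0, a+b−1) on (0.11, 0.45) = 0.00
NOT E = 1 − 0.45 = 0.55
NOT E AND B = max(0, a+b−1) on (0.55, 0.93) = 0.48
(F AND E) OR (NOT E AND B) = min(1, a+b) on (0.00, 0.48) = 0.48

0.48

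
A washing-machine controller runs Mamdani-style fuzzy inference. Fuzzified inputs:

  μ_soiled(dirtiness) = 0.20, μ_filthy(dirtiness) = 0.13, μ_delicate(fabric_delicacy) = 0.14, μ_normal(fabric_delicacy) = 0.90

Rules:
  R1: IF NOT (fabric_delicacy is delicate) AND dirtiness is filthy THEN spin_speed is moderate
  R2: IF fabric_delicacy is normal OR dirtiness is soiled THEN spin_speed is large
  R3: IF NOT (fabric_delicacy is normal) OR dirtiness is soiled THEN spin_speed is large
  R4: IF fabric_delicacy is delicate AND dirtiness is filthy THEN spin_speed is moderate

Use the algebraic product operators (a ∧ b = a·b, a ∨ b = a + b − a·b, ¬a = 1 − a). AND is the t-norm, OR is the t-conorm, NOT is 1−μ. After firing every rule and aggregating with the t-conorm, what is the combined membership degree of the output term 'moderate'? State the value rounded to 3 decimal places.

R1: ¬delicate=1−0.14=0.86, filthy=0.13; AND[a·b] → w = 0.1118
R2: normal=0.90, soiled=0.20; OR[a + b − a·b] → w = 0.9200
R3: ¬normal=1−0.90=0.10, soiled=0.20; OR[a + b − a·b] → w = 0.2800
R4: delicate=0.14, filthy=0.13; AND[a·b] → w = 0.0182
Rules with consequent 'moderate': {R1, R4} → strengths 0.1118, 0.0182
Aggregate via t-conorm [a + b − a·b]: 0.1280

0.128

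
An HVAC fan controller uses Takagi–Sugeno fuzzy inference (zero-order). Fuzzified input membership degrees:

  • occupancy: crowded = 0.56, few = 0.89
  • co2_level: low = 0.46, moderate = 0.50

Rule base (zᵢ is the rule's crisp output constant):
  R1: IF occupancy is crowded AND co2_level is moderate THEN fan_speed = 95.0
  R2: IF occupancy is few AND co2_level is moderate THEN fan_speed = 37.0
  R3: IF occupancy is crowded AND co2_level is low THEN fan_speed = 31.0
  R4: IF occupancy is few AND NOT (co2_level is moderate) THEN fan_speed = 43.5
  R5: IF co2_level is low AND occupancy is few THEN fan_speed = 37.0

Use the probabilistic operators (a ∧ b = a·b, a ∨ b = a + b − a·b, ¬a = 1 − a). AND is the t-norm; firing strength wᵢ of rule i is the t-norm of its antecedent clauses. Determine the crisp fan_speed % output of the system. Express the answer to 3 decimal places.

46.574

R1 (z=95.0): crowded=0.56, moderate=0.50; AND[a·b] → w = 0.2800
R2 (z=37.0): few=0.89, moderate=0.50; AND[a·b] → w = 0.4450
R3 (z=31.0): crowded=0.56, low=0.46; AND[a·b] → w = 0.2576
R4 (z=43.5): few=0.89, ¬moderate=1−0.50=0.50; AND[a·b] → w = 0.4450
R5 (z=37.0): low=0.46, few=0.89; AND[a·b] → w = 0.4094
Weighted average = (0.2800·95.0 + 0.4450·37.0 + 0.2576·31.0 + 0.4450·43.5 + 0.4094·37.0) / (0.2800 + 0.4450 + 0.2576 + 0.4450 + 0.4094)
  = 85.5559 / 1.8370 = 46.574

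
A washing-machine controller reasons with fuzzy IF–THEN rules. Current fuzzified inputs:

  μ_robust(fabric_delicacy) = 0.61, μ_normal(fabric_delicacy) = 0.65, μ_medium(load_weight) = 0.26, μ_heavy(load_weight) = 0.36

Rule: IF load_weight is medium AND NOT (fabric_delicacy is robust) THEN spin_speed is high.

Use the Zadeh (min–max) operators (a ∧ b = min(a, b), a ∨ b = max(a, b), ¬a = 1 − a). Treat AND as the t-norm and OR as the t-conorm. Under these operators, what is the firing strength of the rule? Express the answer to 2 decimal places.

0.26

firing strength: medium=0.26, ¬robust=1−0.61=0.39; AND[min(a, b)] → w = 0.26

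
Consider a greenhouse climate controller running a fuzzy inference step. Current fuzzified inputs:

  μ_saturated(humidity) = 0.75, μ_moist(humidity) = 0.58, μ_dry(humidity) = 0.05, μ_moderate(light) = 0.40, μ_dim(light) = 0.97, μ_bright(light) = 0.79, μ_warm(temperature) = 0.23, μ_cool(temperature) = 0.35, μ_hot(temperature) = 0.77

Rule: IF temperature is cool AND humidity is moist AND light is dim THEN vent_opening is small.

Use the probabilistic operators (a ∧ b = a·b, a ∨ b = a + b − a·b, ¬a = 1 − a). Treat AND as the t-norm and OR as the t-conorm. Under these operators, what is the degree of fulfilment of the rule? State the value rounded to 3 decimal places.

0.197

firing strength: cool=0.35, moist=0.58, dim=0.97; AND[a·b] → w = 0.1969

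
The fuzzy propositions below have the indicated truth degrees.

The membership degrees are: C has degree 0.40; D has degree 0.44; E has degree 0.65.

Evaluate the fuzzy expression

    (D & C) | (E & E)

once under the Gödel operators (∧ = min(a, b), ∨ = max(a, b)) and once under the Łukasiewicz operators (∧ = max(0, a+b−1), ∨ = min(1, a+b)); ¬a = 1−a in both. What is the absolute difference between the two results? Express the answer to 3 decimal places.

Under Gödel:
  D & C = min(a, b) on (0.44, 0.40) = 0.40
  E & E = min(a, b) on (0.65, 0.65) = 0.65
  (D & C) | (E & E) = max(a, b) on (0.40, 0.65) = 0.65
  → value = 0.6500
Under Łukasiewicz:
  D & C = max(0, a+b−1) on (0.44, 0.40) = 0.00
  E & E = max(0, a+b−1) on (0.65, 0.65) = 0.30
  (D & C) | (E & E) = min(1, a+b) on (0.00, 0.30) = 0.30
  → value = 0.3000
|0.6500 − 0.3000| = 0.350

0.350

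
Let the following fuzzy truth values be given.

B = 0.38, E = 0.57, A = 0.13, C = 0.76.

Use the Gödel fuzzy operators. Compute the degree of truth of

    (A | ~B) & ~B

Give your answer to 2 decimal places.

0.62

~B = 1 − 0.38 = 0.62
A | ~B = max(a, b) on (0.13, 0.62) = 0.62
~B = 1 − 0.38 = 0.62
(A | ~B) & ~B = min(a, b) on (0.62, 0.62) = 0.62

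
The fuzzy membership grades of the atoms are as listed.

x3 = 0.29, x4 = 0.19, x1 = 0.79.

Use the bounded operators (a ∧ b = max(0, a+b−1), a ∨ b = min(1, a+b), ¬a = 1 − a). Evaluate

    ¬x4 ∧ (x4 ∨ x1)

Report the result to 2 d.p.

0.79

¬x4 = 1 − 0.19 = 0.81
x4 ∨ x1 = min(1, a+b) on (0.19, 0.79) = 0.98
¬x4 ∧ (x4 ∨ x1) = max(0, a+b−1) on (0.81, 0.98) = 0.79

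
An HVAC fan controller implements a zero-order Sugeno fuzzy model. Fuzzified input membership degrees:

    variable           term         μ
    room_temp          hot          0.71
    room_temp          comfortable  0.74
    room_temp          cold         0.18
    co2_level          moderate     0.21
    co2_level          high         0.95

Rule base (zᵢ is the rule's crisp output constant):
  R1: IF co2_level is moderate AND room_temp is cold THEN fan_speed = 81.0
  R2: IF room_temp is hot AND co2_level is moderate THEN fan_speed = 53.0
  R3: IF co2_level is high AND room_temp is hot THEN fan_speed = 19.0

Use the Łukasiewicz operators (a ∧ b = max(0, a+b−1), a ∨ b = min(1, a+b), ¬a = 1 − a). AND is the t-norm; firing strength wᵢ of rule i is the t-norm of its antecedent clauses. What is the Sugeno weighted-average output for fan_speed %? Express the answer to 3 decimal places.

R1 (z=81.0): moderate=0.21, cold=0.18; AND[max(0, a+b−1)] → w = 0.00
R2 (z=53.0): hot=0.71, moderate=0.21; AND[max(0, a+b−1)] → w = 0.00
R3 (z=19.0): high=0.95, hot=0.71; AND[max(0, a+b−1)] → w = 0.66
Weighted average = (0.00·81.0 + 0.00·53.0 + 0.66·19.0) / (0.00 + 0.00 + 0.66)
  = 12.5400 / 0.6600 = 19.000

19.000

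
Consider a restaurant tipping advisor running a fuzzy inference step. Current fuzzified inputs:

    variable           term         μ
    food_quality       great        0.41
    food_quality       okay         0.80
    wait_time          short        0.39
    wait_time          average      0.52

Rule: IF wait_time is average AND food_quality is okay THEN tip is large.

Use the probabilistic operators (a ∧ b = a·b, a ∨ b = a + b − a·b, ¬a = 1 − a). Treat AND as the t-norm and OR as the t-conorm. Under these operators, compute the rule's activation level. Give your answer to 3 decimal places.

0.416

firing strength: average=0.52, okay=0.80; AND[a·b] → w = 0.4160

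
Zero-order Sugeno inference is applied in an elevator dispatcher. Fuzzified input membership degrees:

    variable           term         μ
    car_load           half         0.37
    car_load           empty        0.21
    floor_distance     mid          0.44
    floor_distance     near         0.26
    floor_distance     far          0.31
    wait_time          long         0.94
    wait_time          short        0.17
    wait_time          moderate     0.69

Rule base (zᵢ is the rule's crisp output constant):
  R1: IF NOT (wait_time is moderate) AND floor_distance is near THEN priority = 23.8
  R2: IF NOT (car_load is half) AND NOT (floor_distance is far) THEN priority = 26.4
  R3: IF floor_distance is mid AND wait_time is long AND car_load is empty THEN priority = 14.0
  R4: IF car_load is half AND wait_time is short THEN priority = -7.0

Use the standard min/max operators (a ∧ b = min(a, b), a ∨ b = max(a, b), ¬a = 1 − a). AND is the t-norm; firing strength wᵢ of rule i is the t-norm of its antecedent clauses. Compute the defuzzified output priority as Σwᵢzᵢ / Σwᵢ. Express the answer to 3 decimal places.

R1 (z=23.8): ¬moderate=1−0.69=0.31, near=0.26; AND[min(a, b)] → w = 0.26
R2 (z=26.4): ¬half=1−0.37=0.63, ¬far=1−0.31=0.69; AND[min(a, b)] → w = 0.63
R3 (z=14.0): mid=0.44, long=0.94, empty=0.21; AND[min(a, b)] → w = 0.21
R4 (z=-7.0): half=0.37, short=0.17; AND[min(a, b)] → w = 0.17
Weighted average = (0.26·23.8 + 0.63·26.4 + 0.21·14.0 + 0.17·-7.0) / (0.26 + 0.63 + 0.21 + 0.17)
  = 24.5700 / 1.2700 = 19.346

19.346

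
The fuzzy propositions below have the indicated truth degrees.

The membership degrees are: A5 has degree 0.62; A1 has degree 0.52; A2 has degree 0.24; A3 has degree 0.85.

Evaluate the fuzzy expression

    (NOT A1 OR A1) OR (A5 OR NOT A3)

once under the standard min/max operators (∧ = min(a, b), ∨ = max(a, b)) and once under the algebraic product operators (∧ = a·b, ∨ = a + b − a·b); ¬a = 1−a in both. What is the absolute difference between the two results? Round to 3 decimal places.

0.299

Under standard min/max:
  NOT A1 = 1 − 0.52 = 0.48
  NOT A1 OR A1 = max(a, b) on (0.48, 0.52) = 0.52
  NOT A3 = 1 − 0.85 = 0.15
  A5 OR NOT A3 = max(a, b) on (0.62, 0.15) = 0.62
  (NOT A1 OR A1) OR (A5 OR NOT A3) = max(a, b) on (0.52, 0.62) = 0.62
  → value = 0.6200
Under algebraic product:
  NOT A1 = 1 − 0.5200 = 0.4800
  NOT A1 OR A1 = a + b − a·b on (0.4800, 0.5200) = 0.7504
  NOT A3 = 1 − 0.8500 = 0.1500
  A5 OR NOT A3 = a + b − a·b on (0.6200, 0.1500) = 0.6770
  (NOT A1 OR A1) OR (A5 OR NOT A3) = a + b − a·b on (0.7504, 0.6770) = 0.9194
  → value = 0.9194
|0.6200 − 0.9194| = 0.299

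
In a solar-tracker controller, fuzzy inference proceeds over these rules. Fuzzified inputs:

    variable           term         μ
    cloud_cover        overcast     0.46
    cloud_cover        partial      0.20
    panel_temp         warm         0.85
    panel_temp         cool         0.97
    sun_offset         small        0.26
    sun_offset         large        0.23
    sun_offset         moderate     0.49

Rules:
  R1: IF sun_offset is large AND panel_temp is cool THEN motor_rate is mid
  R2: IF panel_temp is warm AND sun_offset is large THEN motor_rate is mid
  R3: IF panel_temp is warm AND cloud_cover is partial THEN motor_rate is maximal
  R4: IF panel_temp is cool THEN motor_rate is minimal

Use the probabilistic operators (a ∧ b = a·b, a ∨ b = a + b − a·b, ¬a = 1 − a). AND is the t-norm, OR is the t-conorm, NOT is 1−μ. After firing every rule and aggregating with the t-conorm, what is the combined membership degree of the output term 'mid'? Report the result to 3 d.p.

R1: large=0.23, cool=0.97; AND[a·b] → w = 0.2231
R2: warm=0.85, large=0.23; AND[a·b] → w = 0.1955
R3: warm=0.85, partial=0.20; AND[a·b] → w = 0.1700
R4: cool=0.97 → w = 0.9700
Rules with consequent 'mid': {R1, R2} → strengths 0.2231, 0.1955
Aggregate via t-conorm [a + b − a·b]: 0.3750

0.375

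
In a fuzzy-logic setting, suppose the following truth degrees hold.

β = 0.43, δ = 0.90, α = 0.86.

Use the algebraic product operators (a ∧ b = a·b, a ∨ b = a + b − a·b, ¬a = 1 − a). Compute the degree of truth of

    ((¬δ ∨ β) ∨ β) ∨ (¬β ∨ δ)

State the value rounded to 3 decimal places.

¬δ = 1 − 0.9000 = 0.1000
¬δ ∨ β = a + b − a·b on (0.1000, 0.4300) = 0.4870
(¬δ ∨ β) ∨ β = a + b − a·b on (0.4870, 0.4300) = 0.7076
¬β = 1 − 0.4300 = 0.5700
¬β ∨ δ = a + b − a·b on (0.5700, 0.9000) = 0.9570
((¬δ ∨ β) ∨ β) ∨ (¬β ∨ δ) = a + b − a·b on (0.7076, 0.9570) = 0.9874

0.987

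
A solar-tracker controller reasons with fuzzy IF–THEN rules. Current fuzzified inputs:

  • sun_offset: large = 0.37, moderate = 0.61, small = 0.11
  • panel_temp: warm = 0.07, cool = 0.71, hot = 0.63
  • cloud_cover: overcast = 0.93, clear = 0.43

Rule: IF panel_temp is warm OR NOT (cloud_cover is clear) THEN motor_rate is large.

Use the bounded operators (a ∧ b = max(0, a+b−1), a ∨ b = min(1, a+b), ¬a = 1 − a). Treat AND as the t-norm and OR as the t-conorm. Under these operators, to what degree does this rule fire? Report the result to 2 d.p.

firing strength: warm=0.07, ¬clear=1−0.43=0.57; OR[min(1, a+b)] → w = 0.64

0.64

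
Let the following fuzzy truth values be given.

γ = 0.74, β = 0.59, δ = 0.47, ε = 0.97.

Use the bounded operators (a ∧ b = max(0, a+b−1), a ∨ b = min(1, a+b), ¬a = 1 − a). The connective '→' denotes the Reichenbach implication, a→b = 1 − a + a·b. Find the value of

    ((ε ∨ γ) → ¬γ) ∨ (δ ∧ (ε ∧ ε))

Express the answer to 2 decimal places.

ε ∨ γ = min(1, a+b) on (0.97, 0.74) = 1.00
¬γ = 1 − 0.74 = 0.26
(ε ∨ γ) → ¬γ  [Reichenbach: 1 − a + a·b] with a=1.00, b=0.26 → 0.26
ε ∧ ε = max(0, a+b−1) on (0.97, 0.97) = 0.94
δ ∧ (ε ∧ ε) = max(0, a+b−1) on (0.47, 0.94) = 0.41
((ε ∨ γ) → ¬γ) ∨ (δ ∧ (ε ∧ ε)) = min(1, a+b) on (0.26, 0.41) = 0.67

0.67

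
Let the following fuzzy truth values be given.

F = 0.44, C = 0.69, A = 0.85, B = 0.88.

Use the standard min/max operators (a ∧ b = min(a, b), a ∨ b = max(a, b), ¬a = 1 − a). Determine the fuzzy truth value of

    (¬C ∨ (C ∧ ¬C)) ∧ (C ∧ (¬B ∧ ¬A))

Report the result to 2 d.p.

0.12

¬C = 1 − 0.69 = 0.31
¬C = 1 − 0.69 = 0.31
C ∧ ¬C = min(a, b) on (0.69, 0.31) = 0.31
¬C ∨ (C ∧ ¬C) = max(a, b) on (0.31, 0.31) = 0.31
¬B = 1 − 0.88 = 0.12
¬A = 1 − 0.85 = 0.15
¬B ∧ ¬A = min(a, b) on (0.12, 0.15) = 0.12
C ∧ (¬B ∧ ¬A) = min(a, b) on (0.69, 0.12) = 0.12
(¬C ∨ (C ∧ ¬C)) ∧ (C ∧ (¬B ∧ ¬A)) = min(a, b) on (0.31, 0.12) = 0.12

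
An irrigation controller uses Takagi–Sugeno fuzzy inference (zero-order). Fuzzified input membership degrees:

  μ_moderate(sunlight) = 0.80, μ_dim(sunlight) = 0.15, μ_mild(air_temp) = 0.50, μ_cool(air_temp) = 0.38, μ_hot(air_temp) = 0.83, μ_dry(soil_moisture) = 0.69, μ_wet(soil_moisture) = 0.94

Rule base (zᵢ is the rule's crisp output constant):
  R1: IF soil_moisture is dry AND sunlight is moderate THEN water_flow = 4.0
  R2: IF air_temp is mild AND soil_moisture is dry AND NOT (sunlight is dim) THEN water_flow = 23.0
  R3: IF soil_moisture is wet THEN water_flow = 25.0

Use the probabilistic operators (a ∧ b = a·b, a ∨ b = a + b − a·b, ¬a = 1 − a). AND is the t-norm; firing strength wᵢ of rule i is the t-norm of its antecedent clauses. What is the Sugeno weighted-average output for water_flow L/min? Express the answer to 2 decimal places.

R1 (z=4.0): dry=0.69, moderate=0.80; AND[a·b] → w = 0.5520
R2 (z=23.0): mild=0.50, dry=0.69, ¬dim=1−0.15=0.85; AND[a·b] → w = 0.2932
R3 (z=25.0): wet=0.94 → w = 0.9400
Weighted average = (0.5520·4.0 + 0.2932·23.0 + 0.9400·25.0) / (0.5520 + 0.2932 + 0.9400)
  = 32.4528 / 1.7852 = 18.18

18.18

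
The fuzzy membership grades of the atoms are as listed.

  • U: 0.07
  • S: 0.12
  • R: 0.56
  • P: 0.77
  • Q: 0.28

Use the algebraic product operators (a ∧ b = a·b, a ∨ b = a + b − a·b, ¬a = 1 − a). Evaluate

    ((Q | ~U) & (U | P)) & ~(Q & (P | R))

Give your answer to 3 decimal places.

~U = 1 − 0.0700 = 0.9300
Q | ~U = a + b − a·b on (0.2800, 0.9300) = 0.9496
U | P = a + b − a·b on (0.0700, 0.7700) = 0.7861
(Q | ~U) & (U | P) = a·b on (0.9496, 0.7861) = 0.7465
P | R = a + b − a·b on (0.7700, 0.5600) = 0.8988
Q & (P | R) = a·b on (0.2800, 0.8988) = 0.2517
~(Q & (P | R)) = 1 − 0.2517 = 0.7483
((Q | ~U) & (U | P)) & ~(Q & (P | R)) = a·b on (0.7465, 0.7483) = 0.5586

0.559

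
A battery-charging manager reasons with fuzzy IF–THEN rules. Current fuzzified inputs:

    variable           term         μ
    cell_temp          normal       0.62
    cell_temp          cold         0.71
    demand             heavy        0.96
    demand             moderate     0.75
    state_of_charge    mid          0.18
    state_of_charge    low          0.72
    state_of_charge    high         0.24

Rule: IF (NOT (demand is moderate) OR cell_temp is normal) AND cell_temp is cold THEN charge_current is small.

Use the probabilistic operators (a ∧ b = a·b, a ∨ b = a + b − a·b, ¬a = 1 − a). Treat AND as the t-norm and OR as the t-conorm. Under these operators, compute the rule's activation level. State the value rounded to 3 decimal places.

firing strength: (¬moderate=1−0.75=0.25 OR normal=0.62) = 0.7150; AND[a·b] with cold=0.71 → w = 0.5076

0.508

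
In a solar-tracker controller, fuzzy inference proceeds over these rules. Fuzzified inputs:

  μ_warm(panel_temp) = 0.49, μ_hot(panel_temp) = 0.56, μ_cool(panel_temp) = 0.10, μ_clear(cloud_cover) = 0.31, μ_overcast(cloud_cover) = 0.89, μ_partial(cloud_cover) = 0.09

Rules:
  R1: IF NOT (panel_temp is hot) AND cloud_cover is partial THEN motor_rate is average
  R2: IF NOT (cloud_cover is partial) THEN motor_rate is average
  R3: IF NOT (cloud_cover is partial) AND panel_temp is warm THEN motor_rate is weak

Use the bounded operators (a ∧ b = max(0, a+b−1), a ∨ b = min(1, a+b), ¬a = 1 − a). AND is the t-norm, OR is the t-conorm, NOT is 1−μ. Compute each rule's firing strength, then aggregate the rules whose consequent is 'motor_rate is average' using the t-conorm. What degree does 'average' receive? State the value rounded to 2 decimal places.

0.91

R1: ¬hot=1−0.56=0.44, partial=0.09; AND[max(0, a+b−1)] → w = 0.00
R2: ¬partial=1−0.09=0.91 → w = 0.91
R3: ¬partial=1−0.09=0.91, warm=0.49; AND[max(0, a+b−1)] → w = 0.40
Rules with consequent 'average': {R1, R2} → strengths 0.00, 0.91
Aggregate via t-conorm [min(1, a+b)]: 0.91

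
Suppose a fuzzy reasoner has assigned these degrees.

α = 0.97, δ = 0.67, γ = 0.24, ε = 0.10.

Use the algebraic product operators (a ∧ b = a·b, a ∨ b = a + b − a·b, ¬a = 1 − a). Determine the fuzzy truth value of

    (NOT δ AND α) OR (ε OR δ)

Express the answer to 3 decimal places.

NOT δ = 1 − 0.6700 = 0.3300
NOT δ AND α = a·b on (0.3300, 0.9700) = 0.3201
ε OR δ = a + b − a·b on (0.1000, 0.6700) = 0.7030
(NOT δ AND α) OR (ε OR δ) = a + b − a·b on (0.3201, 0.7030) = 0.7981

0.798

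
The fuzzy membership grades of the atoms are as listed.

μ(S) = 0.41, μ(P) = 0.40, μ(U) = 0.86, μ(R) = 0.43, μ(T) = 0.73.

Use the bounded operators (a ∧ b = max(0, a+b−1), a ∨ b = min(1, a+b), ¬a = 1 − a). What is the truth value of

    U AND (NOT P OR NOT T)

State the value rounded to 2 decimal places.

NOT P = 1 − 0.40 = 0.60
NOT T = 1 − 0.73 = 0.27
NOT P OR NOT T = min(1, a+b) on (0.60, 0.27) = 0.87
U AND (NOT P OR NOT T) = max(0, a+b−1) on (0.86, 0.87) = 0.73

0.73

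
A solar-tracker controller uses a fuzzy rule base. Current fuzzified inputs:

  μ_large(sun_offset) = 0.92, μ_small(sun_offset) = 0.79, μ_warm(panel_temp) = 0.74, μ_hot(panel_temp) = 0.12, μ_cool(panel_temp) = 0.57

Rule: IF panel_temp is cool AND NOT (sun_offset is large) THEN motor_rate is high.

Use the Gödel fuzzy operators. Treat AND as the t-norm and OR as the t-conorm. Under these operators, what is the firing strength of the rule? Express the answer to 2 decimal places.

firing strength: cool=0.57, ¬large=1−0.92=0.08; AND[min(a, b)] → w = 0.08

0.08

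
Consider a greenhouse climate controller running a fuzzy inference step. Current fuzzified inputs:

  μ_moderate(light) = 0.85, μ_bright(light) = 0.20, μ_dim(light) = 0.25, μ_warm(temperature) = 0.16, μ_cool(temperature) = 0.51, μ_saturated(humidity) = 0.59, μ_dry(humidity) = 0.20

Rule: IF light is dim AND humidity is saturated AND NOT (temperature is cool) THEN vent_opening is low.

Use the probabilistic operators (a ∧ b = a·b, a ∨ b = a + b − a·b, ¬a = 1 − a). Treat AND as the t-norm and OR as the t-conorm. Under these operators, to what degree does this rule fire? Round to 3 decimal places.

0.072

firing strength: dim=0.25, saturated=0.59, ¬cool=1−0.51=0.49; AND[a·b] → w = 0.0723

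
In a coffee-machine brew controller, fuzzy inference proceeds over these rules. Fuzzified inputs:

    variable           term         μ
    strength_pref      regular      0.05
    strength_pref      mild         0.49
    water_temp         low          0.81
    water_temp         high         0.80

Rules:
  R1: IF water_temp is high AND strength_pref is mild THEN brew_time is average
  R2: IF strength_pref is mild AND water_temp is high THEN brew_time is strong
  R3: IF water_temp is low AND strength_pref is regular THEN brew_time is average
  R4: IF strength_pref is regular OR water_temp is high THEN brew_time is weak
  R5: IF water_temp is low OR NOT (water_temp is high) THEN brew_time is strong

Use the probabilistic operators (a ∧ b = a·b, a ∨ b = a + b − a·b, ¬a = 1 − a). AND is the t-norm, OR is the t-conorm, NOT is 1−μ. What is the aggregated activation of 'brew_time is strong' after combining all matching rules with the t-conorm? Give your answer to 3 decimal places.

R1: high=0.80, mild=0.49; AND[a·b] → w = 0.3920
R2: mild=0.49, high=0.80; AND[a·b] → w = 0.3920
R3: low=0.81, regular=0.05; AND[a·b] → w = 0.0405
R4: regular=0.05, high=0.80; OR[a + b − a·b] → w = 0.8100
R5: low=0.81, ¬high=1−0.80=0.20; OR[a + b − a·b] → w = 0.8480
Rules with consequent 'strong': {R2, R5} → strengths 0.3920, 0.8480
Aggregate via t-conorm [a + b − a·b]: 0.9076

0.908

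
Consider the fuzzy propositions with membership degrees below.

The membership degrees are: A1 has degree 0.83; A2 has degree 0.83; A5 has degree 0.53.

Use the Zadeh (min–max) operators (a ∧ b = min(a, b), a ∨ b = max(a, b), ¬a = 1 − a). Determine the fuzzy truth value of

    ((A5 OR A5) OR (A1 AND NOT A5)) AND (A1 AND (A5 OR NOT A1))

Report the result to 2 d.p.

0.53

A5 OR A5 = max(a, b) on (0.53, 0.53) = 0.53
NOT A5 = 1 − 0.53 = 0.47
A1 AND NOT A5 = min(a, b) on (0.83, 0.47) = 0.47
(A5 OR A5) OR (A1 AND NOT A5) = max(a, b) on (0.53, 0.47) = 0.53
NOT A1 = 1 − 0.83 = 0.17
A5 OR NOT A1 = max(a, b) on (0.53, 0.17) = 0.53
A1 AND (A5 OR NOT A1) = min(a, b) on (0.83, 0.53) = 0.53
((A5 OR A5) OR (A1 AND NOT A5)) AND (A1 AND (A5 OR NOT A1)) = min(a, b) on (0.53, 0.53) = 0.53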